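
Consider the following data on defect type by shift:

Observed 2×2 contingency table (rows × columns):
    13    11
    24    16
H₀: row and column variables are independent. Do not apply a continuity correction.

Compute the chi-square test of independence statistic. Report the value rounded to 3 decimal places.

test statistic = 0.209

Row totals [24, 40], col totals [37, 27], n=64
χ² = (13−13.88)²/13.88 + (11−10.12)²/10.12 + (24−23.12)²/23.12 + (16−16.88)²/16.88 = 0.2093
df = 1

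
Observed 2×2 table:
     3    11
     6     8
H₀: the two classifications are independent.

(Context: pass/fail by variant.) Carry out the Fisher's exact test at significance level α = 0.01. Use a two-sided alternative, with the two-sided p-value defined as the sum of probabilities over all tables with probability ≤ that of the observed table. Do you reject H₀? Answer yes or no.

reject H₀: no

Margins: r₁=14, r₂=14, c₁=9, c₂=19, n=28
p_obs = C(14,3)·C(14,6)/C(28,9); sum pmf over tables with pmf ≤ p_obs
p-value (two-sided) = 0.41971
At α=0.01: p ≥ α → fail to reject H₀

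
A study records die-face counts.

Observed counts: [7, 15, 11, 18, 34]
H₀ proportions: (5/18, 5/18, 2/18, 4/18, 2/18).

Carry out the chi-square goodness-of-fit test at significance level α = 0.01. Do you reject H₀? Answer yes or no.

n = 85; E_i = n·p_i = [23.61, 23.61, 9.44, 18.89, 9.44]
χ² = (7−23.61)²/23.61 + (15−23.61)²/23.61 + (11−9.44)²/9.44 + (18−18.89)²/18.89 + (34−9.44)²/9.44 = 78.9694
df = 4
p-value (upper-tail) = 0.00000
At α=0.01: p < α → reject H₀

reject H₀: yes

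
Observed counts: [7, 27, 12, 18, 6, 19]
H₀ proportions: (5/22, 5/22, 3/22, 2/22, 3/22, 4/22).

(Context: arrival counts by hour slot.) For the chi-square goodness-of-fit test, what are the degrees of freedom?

df = k − 1 = 6 − 1 = 5

degrees of freedom = 5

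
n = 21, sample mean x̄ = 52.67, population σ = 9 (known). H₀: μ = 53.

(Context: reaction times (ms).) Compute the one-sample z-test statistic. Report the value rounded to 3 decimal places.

test statistic = -0.168

SE = σ/√n = 9/√21 = 1.9640
z = (x̄−μ₀)/SE = (52.67−53)/1.9640 = -0.1680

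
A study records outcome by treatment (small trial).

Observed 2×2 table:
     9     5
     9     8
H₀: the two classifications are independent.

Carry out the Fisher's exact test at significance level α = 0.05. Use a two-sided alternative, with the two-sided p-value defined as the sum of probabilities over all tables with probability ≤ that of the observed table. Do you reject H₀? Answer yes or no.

Margins: r₁=14, r₂=17, c₁=18, c₂=13, n=31
p_obs = C(14,9)·C(17,9)/C(31,18); sum pmf over tables with pmf ≤ p_obs
p-value (two-sided) = 0.71684
At α=0.05: p ≥ α → fail to reject H₀

reject H₀: no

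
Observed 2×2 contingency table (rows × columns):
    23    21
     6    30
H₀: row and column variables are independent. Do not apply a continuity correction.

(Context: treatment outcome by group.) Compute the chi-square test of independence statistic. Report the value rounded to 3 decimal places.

Row totals [44, 36], col totals [29, 51], n=80
χ² = (23−15.95)²/15.95 + (21−28.05)²/28.05 + (6−13.05)²/13.05 + (30−22.95)²/22.95 = 10.8624
df = 1

test statistic = 10.862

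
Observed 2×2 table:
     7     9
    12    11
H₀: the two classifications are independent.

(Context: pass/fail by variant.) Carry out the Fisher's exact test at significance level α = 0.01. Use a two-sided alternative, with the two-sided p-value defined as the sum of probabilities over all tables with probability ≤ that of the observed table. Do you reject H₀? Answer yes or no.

Margins: r₁=16, r₂=23, c₁=19, c₂=20, n=39
p_obs = C(16,7)·C(23,12)/C(39,19); sum pmf over tables with pmf ≤ p_obs
p-value (two-sided) = 0.74753
At α=0.01: p ≥ α → fail to reject H₀

reject H₀: no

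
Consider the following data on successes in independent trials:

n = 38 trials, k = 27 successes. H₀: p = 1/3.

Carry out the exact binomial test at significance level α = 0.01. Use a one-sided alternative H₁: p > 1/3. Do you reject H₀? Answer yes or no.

reject H₀: yes

Exact binomial: n=38, k=27, p₀=1/3=0.3333
P(X≥27) from Σ C(n,i)·p₀^i·(1−p₀)^(n−i)
p-value (one-sided, H₁ greater) = 0.00000
At α=0.01: p < α → reject H₀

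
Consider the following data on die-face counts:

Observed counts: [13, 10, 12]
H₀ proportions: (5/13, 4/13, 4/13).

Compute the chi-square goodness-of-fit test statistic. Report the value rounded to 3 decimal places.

test statistic = 0.211

n = 35; E_i = n·p_i = [13.46, 10.77, 10.77]
χ² = (13−13.46)²/13.46 + (10−10.77)²/10.77 + (12−10.77)²/10.77 = 0.2114
df = 2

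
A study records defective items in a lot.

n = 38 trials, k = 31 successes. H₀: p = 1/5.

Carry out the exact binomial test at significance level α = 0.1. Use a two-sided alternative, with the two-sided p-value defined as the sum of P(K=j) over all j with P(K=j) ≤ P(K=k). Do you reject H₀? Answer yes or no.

reject H₀: yes

Exact binomial: n=38, k=31, p₀=1/5=0.2000
P(X=j) = C(n,j)·p₀^j·(1−p₀)^(n−j); p = Σ P(X=j) over j with P(X=j) ≤ P(X=31)
p-value (two-sided) = 0.00000
At α=0.1: p < α → reject H₀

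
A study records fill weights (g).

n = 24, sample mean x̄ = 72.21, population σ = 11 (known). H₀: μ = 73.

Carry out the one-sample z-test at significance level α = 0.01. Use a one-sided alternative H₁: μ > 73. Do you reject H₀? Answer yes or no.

SE = σ/√n = 11/√24 = 2.2454
z = (x̄−μ₀)/SE = (72.21−73)/2.2454 = -0.3518
p-value (one-sided, H₁ greater) = 0.63752
At α=0.01: p ≥ α → fail to reject H₀

reject H₀: no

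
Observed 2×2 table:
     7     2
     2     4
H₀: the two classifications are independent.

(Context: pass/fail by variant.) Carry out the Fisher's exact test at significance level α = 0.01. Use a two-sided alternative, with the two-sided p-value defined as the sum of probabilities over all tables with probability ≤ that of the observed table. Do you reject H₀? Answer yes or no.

reject H₀: no

Margins: r₁=9, r₂=6, c₁=9, c₂=6, n=15
p_obs = C(9,7)·C(6,2)/C(15,9); sum pmf over tables with pmf ≤ p_obs
p-value (two-sided) = 0.13566
At α=0.01: p ≥ α → fail to reject H₀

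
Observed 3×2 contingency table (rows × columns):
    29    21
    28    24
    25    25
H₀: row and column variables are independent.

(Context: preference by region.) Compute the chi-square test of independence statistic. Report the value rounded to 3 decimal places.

test statistic = 0.644

Row totals [50, 52, 50], col totals [82, 70], n=152
χ² = (29−26.97)²/26.97 + (21−23.03)²/23.03 + (28−28.05)²/28.05 + (24−23.95)²/23.95 + (25−26.97)²/26.97 + (25−23.03)²/23.03 = 0.6443
df = 2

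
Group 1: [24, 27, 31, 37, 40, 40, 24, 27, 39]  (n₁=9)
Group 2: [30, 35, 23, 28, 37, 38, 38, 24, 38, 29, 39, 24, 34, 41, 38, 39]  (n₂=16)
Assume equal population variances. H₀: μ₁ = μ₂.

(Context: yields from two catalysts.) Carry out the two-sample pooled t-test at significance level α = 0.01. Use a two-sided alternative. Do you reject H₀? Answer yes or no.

x̄₁=32.111, s₁=6.900, n₁=9
x̄₂=33.438, s₂=6.142, n₂=16
s_p² = [8·6.900² + 15·6.142²]/23 = 41.1664
SE = √(s_p²·(1/9+1/16)) = 2.6734
t = (32.111−33.438)/2.6734 = -0.4961
df = 23
p-value (two-sided) = 0.62450
At α=0.01: p ≥ α → fail to reject H₀

reject H₀: no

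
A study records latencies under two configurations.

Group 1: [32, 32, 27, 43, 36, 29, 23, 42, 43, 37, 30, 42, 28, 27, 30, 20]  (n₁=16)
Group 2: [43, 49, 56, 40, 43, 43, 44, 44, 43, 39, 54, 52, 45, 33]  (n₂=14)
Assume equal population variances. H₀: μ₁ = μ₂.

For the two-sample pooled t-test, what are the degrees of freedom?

degrees of freedom = 28

df = n₁ + n₂ − 2 = 16 + 14 − 2 = 28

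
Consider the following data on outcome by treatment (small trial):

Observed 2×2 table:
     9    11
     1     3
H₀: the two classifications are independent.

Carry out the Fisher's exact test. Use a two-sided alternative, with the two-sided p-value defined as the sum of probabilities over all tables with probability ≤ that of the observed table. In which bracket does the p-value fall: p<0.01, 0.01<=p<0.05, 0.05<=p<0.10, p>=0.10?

Margins: r₁=20, r₂=4, c₁=10, c₂=14, n=24
p_obs = C(20,9)·C(4,1)/C(24,10); sum pmf over tables with pmf ≤ p_obs
p-value (two-sided) = 0.61462
→ bracket: p>=0.10

p-value bracket: p>=0.10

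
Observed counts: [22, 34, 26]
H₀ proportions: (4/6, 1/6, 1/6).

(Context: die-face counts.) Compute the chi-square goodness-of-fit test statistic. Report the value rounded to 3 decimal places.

test statistic = 60.902

n = 82; E_i = n·p_i = [54.67, 13.67, 13.67]
χ² = (22−54.67)²/54.67 + (34−13.67)²/13.67 + (26−13.67)²/13.67 = 60.9024
df = 2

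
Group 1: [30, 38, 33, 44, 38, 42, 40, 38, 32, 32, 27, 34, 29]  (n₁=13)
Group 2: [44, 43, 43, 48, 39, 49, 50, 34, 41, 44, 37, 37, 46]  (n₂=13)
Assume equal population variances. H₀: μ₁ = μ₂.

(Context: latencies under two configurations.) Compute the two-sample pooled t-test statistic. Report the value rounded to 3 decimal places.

x̄₁=35.154, s₁=5.242, n₁=13
x̄₂=42.692, s₂=4.939, n₂=13
s_p² = [12·5.242² + 12·4.939²]/24 = 25.9359
SE = √(s_p²·(1/13+1/13)) = 1.9975
t = (35.154−42.692)/1.9975 = -3.7739
df = 24

test statistic = -3.774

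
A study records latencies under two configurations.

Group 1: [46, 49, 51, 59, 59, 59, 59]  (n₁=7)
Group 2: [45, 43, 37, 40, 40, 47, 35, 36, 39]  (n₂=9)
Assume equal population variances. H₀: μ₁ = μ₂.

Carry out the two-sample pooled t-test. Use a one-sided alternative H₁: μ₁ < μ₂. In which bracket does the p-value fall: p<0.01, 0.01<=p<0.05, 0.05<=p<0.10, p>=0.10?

x̄₁=54.571, s₁=5.711, n₁=7
x̄₂=40.222, s₂=4.086, n₂=9
s_p² = [6·5.711² + 8·4.086²]/14 = 23.5193
SE = √(s_p²·(1/7+1/9)) = 2.4440
t = (54.571−40.222)/2.4440 = 5.8712
df = 14
p-value (one-sided, H₁ less) = 0.99998
→ bracket: p>=0.10

p-value bracket: p>=0.10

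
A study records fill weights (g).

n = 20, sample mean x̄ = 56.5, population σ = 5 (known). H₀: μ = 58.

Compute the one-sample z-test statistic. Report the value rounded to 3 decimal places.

SE = σ/√n = 5/√20 = 1.1180
z = (x̄−μ₀)/SE = (56.5−58)/1.1180 = -1.3416

test statistic = -1.342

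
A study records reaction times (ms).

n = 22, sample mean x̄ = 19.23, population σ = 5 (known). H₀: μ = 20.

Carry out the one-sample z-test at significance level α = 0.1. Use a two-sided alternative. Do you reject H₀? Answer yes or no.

SE = σ/√n = 5/√22 = 1.0660
z = (x̄−μ₀)/SE = (19.23−20)/1.0660 = -0.7223
p-value (two-sided) = 0.47010
At α=0.1: p ≥ α → fail to reject H₀

reject H₀: no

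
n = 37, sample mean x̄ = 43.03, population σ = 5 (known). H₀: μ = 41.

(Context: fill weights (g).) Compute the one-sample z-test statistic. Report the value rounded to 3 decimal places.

SE = σ/√n = 5/√37 = 0.8220
z = (x̄−μ₀)/SE = (43.03−41)/0.8220 = 2.4696

test statistic = 2.470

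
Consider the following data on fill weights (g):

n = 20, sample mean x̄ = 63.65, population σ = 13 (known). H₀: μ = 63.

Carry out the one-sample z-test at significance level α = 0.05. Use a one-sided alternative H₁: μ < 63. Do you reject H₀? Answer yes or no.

reject H₀: no

SE = σ/√n = 13/√20 = 2.9069
z = (x̄−μ₀)/SE = (63.65−63)/2.9069 = 0.2236
p-value (one-sided, H₁ less) = 0.58847
At α=0.05: p ≥ α → fail to reject H₀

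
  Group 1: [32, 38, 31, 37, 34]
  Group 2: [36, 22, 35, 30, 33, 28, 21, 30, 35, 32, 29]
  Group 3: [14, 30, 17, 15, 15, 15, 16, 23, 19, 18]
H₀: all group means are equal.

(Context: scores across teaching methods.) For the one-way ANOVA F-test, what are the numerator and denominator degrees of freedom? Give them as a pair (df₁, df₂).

degrees of freedom = [2, 23]

k = 3 groups, N = 26 total
df = (k−1, N−k) = (3−1, 26−3) = (2, 23)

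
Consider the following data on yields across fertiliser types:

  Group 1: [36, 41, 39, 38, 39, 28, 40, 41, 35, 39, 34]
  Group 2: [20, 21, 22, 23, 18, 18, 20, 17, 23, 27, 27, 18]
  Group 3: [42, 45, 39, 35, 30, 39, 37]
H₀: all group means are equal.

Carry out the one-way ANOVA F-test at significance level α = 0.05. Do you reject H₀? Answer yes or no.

reject H₀: yes

Group means [37.27, 21.17, 38.14], grand mean 31.033
SSB = Σnᵢ(x̄ᵢ−x̄)² = 1950.261; SSW = ΣΣ(x−x̄ᵢ)² = 414.706
MSB = 1950.261/2 = 975.1305; MSW = 414.706/27 = 15.3595
F = MSB/MSW = 63.4873
df = (2, 27)
p-value (upper-tail) = 0.00000
At α=0.05: p < α → reject H₀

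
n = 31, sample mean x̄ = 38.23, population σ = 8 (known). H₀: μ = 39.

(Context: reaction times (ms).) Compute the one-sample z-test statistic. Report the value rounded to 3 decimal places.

SE = σ/√n = 8/√31 = 1.4368
z = (x̄−μ₀)/SE = (38.23−39)/1.4368 = -0.5359

test statistic = -0.536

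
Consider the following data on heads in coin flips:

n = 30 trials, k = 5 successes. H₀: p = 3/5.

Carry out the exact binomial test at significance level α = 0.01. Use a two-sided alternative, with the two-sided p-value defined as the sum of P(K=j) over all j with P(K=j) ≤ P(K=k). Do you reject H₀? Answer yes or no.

reject H₀: yes

Exact binomial: n=30, k=5, p₀=3/5=0.6000
P(X=j) = C(n,j)·p₀^j·(1−p₀)^(n−j); p = Σ P(X=j) over j with P(X=j) ≤ P(X=5)
p-value (two-sided) = 0.00000
At α=0.01: p < α → reject H₀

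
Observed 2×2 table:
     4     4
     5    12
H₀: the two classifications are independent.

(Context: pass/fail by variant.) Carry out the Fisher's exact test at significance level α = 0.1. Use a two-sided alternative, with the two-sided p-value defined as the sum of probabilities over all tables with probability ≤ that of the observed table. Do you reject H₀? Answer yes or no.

Margins: r₁=8, r₂=17, c₁=9, c₂=16, n=25
p_obs = C(8,4)·C(17,5)/C(25,9); sum pmf over tables with pmf ≤ p_obs
p-value (two-sided) = 0.39422
At α=0.1: p ≥ α → fail to reject H₀

reject H₀: no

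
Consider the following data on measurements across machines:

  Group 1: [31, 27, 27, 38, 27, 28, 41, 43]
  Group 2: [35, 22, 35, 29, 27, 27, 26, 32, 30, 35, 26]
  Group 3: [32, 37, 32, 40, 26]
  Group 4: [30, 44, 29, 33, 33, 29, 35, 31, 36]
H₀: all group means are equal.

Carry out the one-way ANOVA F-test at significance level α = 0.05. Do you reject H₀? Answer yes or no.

reject H₀: no

Group means [32.75, 29.45, 33.40, 33.33], grand mean 31.909
SSB = Σnᵢ(x̄ᵢ−x̄)² = 101.300; SSW = ΣΣ(x−x̄ᵢ)² = 809.427
MSB = 101.300/3 = 33.7667; MSW = 809.427/29 = 27.9113
F = MSB/MSW = 1.2098
df = (3, 29)
p-value (upper-tail) = 0.32374
At α=0.05: p ≥ α → fail to reject H₀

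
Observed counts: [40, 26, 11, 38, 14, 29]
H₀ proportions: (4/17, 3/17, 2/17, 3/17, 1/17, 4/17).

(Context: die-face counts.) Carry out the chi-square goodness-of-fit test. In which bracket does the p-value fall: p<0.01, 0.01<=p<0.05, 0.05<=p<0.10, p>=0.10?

n = 158; E_i = n·p_i = [37.18, 27.88, 18.59, 27.88, 9.29, 37.18]
χ² = (40−37.18)²/37.18 + (26−27.88)²/27.88 + (11−18.59)²/18.59 + (38−27.88)²/27.88 + (14−9.29)²/9.29 + (29−37.18)²/37.18 = 11.2917
df = 5
p-value (upper-tail) = 0.04589
→ bracket: 0.01<=p<0.05

p-value bracket: 0.01<=p<0.05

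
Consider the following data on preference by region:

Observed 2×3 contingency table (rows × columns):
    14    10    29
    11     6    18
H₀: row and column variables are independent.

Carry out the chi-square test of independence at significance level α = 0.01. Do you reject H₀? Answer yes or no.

Row totals [53, 35], col totals [25, 16, 47], n=88
χ² = (14−15.06)²/15.06 + (10−9.64)²/9.64 + (29−28.31)²/28.31 + (11−9.94)²/9.94 + (6−6.36)²/6.36 + (18−18.69)²/18.69 = 0.2637
df = 2
p-value (upper-tail) = 0.87648
At α=0.01: p ≥ α → fail to reject H₀

reject H₀: no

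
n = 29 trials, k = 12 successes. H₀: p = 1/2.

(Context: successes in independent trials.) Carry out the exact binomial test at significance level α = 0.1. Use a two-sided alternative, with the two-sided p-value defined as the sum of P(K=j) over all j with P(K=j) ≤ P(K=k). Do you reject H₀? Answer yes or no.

reject H₀: no

Exact binomial: n=29, k=12, p₀=1/2=0.5000
P(X=j) = C(n,j)·p₀^j·(1−p₀)^(n−j); p = Σ P(X=j) over j with P(X=j) ≤ P(X=12)
p-value (two-sided) = 0.45826
At α=0.1: p ≥ α → fail to reject H₀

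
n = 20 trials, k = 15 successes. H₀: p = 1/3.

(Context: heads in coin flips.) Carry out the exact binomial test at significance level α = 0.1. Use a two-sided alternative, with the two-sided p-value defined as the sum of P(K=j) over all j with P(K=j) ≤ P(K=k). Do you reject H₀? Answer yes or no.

Exact binomial: n=20, k=15, p₀=1/3=0.3333
P(X=j) = C(n,j)·p₀^j·(1−p₀)^(n−j); p = Σ P(X=j) over j with P(X=j) ≤ P(X=15)
p-value (two-sided) = 0.00017
At α=0.1: p < α → reject H₀

reject H₀: yes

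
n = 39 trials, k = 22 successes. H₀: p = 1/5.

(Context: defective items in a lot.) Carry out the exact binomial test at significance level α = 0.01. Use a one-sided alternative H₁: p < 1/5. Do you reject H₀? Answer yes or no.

reject H₀: no

Exact binomial: n=39, k=22, p₀=1/5=0.2000
P(X≤22) from Σ C(n,i)·p₀^i·(1−p₀)^(n−i)
p-value (one-sided, H₁ less) = 1.00000
At α=0.01: p ≥ α → fail to reject H₀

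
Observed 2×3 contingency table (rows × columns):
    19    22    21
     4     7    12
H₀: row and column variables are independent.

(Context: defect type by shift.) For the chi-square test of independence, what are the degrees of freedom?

degrees of freedom = 2

df = (r−1)(c−1) = (2−1)·(3−1) = 2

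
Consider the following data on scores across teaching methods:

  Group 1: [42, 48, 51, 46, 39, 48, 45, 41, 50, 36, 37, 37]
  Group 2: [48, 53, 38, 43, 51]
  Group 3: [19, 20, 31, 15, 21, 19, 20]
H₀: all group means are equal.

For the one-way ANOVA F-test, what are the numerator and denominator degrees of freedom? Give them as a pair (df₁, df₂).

degrees of freedom = [2, 21]

k = 3 groups, N = 24 total
df = (k−1, N−k) = (3−1, 24−3) = (2, 21)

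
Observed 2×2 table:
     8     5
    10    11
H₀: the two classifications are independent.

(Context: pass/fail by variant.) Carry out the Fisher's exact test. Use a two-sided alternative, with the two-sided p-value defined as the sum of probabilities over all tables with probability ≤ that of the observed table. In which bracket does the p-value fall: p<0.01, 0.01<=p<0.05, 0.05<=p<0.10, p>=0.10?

Margins: r₁=13, r₂=21, c₁=18, c₂=16, n=34
p_obs = C(13,8)·C(21,10)/C(34,18); sum pmf over tables with pmf ≤ p_obs
p-value (two-sided) = 0.49652
→ bracket: p>=0.10

p-value bracket: p>=0.10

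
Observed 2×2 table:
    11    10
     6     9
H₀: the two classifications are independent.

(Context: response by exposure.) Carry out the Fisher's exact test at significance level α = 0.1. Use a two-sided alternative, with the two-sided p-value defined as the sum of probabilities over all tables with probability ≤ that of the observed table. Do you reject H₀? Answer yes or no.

reject H₀: no

Margins: r₁=21, r₂=15, c₁=17, c₂=19, n=36
p_obs = C(21,11)·C(15,6)/C(36,17); sum pmf over tables with pmf ≤ p_obs
p-value (two-sided) = 0.51600
At α=0.1: p ≥ α → fail to reject H₀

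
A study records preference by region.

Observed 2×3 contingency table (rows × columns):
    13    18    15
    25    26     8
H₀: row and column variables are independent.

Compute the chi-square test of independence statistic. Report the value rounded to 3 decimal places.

test statistic = 5.855

Row totals [46, 59], col totals [38, 44, 23], n=105
χ² = (13−16.65)²/16.65 + (18−19.28)²/19.28 + (15−10.08)²/10.08 + (25−21.35)²/21.35 + (26−24.72)²/24.72 + (8−12.92)²/12.92 = 5.8547
df = 2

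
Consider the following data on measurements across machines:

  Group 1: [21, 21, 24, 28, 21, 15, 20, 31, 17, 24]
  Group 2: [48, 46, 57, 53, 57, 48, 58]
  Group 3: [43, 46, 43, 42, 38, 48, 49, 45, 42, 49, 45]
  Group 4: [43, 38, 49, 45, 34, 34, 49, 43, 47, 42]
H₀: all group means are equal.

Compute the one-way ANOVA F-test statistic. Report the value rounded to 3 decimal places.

Group means [22.20, 52.43, 44.55, 42.40], grand mean 39.553
SSB = Σnᵢ(x̄ᵢ−x̄)² = 4526.953; SSW = ΣΣ(x−x̄ᵢ)² = 750.442
MSB = 4526.953/3 = 1508.9844; MSW = 750.442/34 = 22.0718
F = MSB/MSW = 68.3670
df = (3, 34)

test statistic = 68.367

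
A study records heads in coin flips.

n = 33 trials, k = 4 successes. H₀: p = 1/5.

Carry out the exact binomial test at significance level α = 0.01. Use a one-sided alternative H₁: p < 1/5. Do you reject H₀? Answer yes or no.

Exact binomial: n=33, k=4, p₀=1/5=0.2000
P(X≤4) from Σ C(n,i)·p₀^i·(1−p₀)^(n−i)
p-value (one-sided, H₁ less) = 0.18213
At α=0.01: p ≥ α → fail to reject H₀

reject H₀: no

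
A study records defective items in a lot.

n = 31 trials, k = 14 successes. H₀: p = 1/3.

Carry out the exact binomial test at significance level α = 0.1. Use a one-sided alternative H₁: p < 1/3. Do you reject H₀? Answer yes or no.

Exact binomial: n=31, k=14, p₀=1/3=0.3333
P(X≤14) from Σ C(n,i)·p₀^i·(1−p₀)^(n−i)
p-value (one-sided, H₁ less) = 0.94109
At α=0.1: p ≥ α → fail to reject H₀

reject H₀: no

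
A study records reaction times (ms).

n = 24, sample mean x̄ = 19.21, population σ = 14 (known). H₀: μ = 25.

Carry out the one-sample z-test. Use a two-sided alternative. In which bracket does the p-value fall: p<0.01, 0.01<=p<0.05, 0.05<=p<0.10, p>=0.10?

SE = σ/√n = 14/√24 = 2.8577
z = (x̄−μ₀)/SE = (19.21−25)/2.8577 = -2.0261
p-value (two-sided) = 0.04276
→ bracket: 0.01<=p<0.05

p-value bracket: 0.01<=p<0.05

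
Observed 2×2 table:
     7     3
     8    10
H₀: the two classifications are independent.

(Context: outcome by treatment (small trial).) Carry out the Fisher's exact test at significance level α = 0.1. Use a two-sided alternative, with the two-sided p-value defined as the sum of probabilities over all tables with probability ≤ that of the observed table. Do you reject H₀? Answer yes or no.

reject H₀: no

Margins: r₁=10, r₂=18, c₁=15, c₂=13, n=28
p_obs = C(10,7)·C(18,8)/C(28,15); sum pmf over tables with pmf ≤ p_obs
p-value (two-sided) = 0.25431
At α=0.1: p ≥ α → fail to reject H₀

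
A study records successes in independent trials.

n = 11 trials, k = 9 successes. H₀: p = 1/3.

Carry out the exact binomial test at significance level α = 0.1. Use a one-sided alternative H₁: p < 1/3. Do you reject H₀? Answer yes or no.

Exact binomial: n=11, k=9, p₀=1/3=0.3333
P(X≤9) from Σ C(n,i)·p₀^i·(1−p₀)^(n−i)
p-value (one-sided, H₁ less) = 0.99987
At α=0.1: p ≥ α → fail to reject H₀

reject H₀: no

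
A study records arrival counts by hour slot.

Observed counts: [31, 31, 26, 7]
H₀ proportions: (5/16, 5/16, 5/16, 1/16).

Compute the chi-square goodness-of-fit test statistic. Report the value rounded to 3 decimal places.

n = 95; E_i = n·p_i = [29.69, 29.69, 29.69, 5.94]
χ² = (31−29.69)²/29.69 + (31−29.69)²/29.69 + (26−29.69)²/29.69 + (7−5.94)²/5.94 = 0.7642
df = 3

test statistic = 0.764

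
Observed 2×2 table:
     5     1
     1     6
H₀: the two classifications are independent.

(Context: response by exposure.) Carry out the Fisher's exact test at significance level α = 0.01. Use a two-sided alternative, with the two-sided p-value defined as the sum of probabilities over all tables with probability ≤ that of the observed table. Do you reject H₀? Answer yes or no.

Margins: r₁=6, r₂=7, c₁=6, c₂=7, n=13
p_obs = C(6,5)·C(7,1)/C(13,6); sum pmf over tables with pmf ≤ p_obs
p-value (two-sided) = 0.02914
At α=0.01: p ≥ α → fail to reject H₀

reject H₀: no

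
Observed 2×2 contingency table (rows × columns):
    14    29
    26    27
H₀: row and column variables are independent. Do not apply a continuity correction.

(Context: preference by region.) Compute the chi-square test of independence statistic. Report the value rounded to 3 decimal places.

Row totals [43, 53], col totals [40, 56], n=96
χ² = (14−17.92)²/17.92 + (29−25.08)²/25.08 + (26−22.08)²/22.08 + (27−30.92)²/30.92 = 2.6586
df = 1

test statistic = 2.659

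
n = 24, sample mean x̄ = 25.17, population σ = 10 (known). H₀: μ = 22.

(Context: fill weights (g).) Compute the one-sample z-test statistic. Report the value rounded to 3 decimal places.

test statistic = 1.553

SE = σ/√n = 10/√24 = 2.0412
z = (x̄−μ₀)/SE = (25.17−22)/2.0412 = 1.5530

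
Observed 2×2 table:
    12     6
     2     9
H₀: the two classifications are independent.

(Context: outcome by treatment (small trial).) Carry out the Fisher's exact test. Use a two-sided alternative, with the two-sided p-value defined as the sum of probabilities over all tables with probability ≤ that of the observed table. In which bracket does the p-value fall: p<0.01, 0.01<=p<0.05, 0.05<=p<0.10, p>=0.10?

p-value bracket: 0.01<=p<0.05

Margins: r₁=18, r₂=11, c₁=14, c₂=15, n=29
p_obs = C(18,12)·C(11,2)/C(29,14); sum pmf over tables with pmf ≤ p_obs
p-value (two-sided) = 0.02094
→ bracket: 0.01<=p<0.05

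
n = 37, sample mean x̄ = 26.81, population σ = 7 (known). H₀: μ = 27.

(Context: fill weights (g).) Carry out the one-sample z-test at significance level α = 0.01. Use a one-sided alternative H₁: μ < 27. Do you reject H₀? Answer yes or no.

SE = σ/√n = 7/√37 = 1.1508
z = (x̄−μ₀)/SE = (26.81−27)/1.1508 = -0.1651
p-value (one-sided, H₁ less) = 0.43443
At α=0.01: p ≥ α → fail to reject H₀

reject H₀: no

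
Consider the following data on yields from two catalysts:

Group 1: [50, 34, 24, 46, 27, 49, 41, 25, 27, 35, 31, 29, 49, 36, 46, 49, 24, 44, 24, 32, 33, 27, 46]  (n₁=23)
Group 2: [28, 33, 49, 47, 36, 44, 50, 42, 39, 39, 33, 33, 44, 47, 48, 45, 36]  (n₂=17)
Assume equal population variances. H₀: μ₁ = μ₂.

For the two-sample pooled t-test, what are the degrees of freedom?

degrees of freedom = 38

df = n₁ + n₂ − 2 = 23 + 17 − 2 = 38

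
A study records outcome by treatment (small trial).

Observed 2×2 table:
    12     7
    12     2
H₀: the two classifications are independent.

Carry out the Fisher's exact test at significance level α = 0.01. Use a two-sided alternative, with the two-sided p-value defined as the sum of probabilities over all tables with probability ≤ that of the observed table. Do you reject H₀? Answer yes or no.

Margins: r₁=19, r₂=14, c₁=24, c₂=9, n=33
p_obs = C(19,12)·C(14,12)/C(33,24); sum pmf over tables with pmf ≤ p_obs
p-value (two-sided) = 0.24092
At α=0.01: p ≥ α → fail to reject H₀

reject H₀: no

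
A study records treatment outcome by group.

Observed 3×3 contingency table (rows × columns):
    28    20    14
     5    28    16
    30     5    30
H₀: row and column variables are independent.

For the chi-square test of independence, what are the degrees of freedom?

degrees of freedom = 4

df = (r−1)(c−1) = (3−1)·(3−1) = 4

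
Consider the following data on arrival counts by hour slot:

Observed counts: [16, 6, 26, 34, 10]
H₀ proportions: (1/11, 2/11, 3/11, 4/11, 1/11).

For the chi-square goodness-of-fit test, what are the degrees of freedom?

df = k − 1 = 5 − 1 = 4

degrees of freedom = 4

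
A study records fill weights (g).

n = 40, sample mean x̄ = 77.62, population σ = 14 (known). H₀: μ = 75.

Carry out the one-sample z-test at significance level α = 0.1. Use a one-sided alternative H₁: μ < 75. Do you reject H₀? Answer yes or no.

reject H₀: no

SE = σ/√n = 14/√40 = 2.2136
z = (x̄−μ₀)/SE = (77.62−75)/2.2136 = 1.1836
p-value (one-sided, H₁ less) = 0.88171
At α=0.1: p ≥ α → fail to reject H₀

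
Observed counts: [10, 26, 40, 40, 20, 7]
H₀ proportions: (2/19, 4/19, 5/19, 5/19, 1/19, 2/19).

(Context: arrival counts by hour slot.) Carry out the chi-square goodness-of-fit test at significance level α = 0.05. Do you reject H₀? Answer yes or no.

n = 143; E_i = n·p_i = [15.05, 30.11, 37.63, 37.63, 7.53, 15.05]
χ² = (10−15.05)²/15.05 + (26−30.11)²/30.11 + (40−37.63)²/37.63 + (40−37.63)²/37.63 + (20−7.53)²/7.53 + (7−15.05)²/15.05 = 27.5350
df = 5
p-value (upper-tail) = 0.00004
At α=0.05: p < α → reject H₀

reject H₀: yes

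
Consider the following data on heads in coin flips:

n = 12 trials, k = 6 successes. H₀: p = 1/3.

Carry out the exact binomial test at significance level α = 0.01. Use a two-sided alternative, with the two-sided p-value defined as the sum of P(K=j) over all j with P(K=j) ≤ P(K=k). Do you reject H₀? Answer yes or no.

Exact binomial: n=12, k=6, p₀=1/3=0.3333
P(X=j) = C(n,j)·p₀^j·(1−p₀)^(n−j); p = Σ P(X=j) over j with P(X=j) ≤ P(X=6)
p-value (two-sided) = 0.23167
At α=0.01: p ≥ α → fail to reject H₀

reject H₀: no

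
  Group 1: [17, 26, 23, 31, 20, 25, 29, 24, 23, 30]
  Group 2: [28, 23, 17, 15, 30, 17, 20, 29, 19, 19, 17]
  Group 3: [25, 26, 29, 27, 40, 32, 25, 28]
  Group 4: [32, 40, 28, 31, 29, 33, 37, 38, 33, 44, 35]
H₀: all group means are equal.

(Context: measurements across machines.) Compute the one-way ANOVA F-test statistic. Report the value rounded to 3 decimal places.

Group means [24.80, 21.27, 29.00, 34.55], grand mean 27.350
SSB = Σnᵢ(x̄ᵢ−x̄)² = 1062.591; SSW = ΣΣ(x−x̄ᵢ)² = 876.509
MSB = 1062.591/3 = 354.1970; MSW = 876.509/36 = 24.3475
F = MSB/MSW = 14.5476
df = (3, 36)

test statistic = 14.548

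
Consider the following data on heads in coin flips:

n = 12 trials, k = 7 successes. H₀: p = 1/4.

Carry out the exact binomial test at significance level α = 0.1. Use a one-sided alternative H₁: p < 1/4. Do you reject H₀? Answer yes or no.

Exact binomial: n=12, k=7, p₀=1/4=0.2500
P(X≤7) from Σ C(n,i)·p₀^i·(1−p₀)^(n−i)
p-value (one-sided, H₁ less) = 0.99722
At α=0.1: p ≥ α → fail to reject H₀

reject H₀: no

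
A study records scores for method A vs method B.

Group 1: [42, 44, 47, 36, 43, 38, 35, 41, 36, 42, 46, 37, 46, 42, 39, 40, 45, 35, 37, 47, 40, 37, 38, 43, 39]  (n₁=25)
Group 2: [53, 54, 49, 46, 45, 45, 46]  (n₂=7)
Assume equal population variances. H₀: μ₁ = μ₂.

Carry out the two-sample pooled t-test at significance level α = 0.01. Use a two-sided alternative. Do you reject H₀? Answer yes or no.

reject H₀: yes

x̄₁=40.600, s₁=3.830, n₁=25
x̄₂=48.286, s₂=3.817, n₂=7
s_p² = [24·3.830² + 6·3.817²]/30 = 14.6476
SE = √(s_p²·(1/25+1/7)) = 1.6366
t = (40.600−48.286)/1.6366 = -4.6962
df = 30
p-value (two-sided) = 0.00005
At α=0.01: p < α → reject H₀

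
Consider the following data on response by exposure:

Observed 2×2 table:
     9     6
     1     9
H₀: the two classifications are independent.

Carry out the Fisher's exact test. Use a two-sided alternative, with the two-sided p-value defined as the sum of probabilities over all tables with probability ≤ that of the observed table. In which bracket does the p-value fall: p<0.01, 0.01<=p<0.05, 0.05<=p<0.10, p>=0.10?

Margins: r₁=15, r₂=10, c₁=10, c₂=15, n=25
p_obs = C(15,9)·C(10,1)/C(25,10); sum pmf over tables with pmf ≤ p_obs
p-value (two-sided) = 0.01772
→ bracket: 0.01<=p<0.05

p-value bracket: 0.01<=p<0.05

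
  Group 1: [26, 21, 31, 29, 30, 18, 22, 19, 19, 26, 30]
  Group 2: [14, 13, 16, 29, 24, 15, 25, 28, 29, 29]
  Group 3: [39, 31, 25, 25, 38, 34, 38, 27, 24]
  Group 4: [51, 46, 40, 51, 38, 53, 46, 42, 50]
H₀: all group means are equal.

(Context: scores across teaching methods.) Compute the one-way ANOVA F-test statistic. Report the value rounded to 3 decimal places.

Group means [24.64, 22.20, 31.22, 46.33], grand mean 30.538
SSB = Σnᵢ(x̄ᵢ−x̄)² = 3327.991; SSW = ΣΣ(x−x̄ᵢ)² = 1211.701
MSB = 3327.991/3 = 1109.3304; MSW = 1211.701/35 = 34.6200
F = MSB/MSW = 32.0430
df = (3, 35)

test statistic = 32.043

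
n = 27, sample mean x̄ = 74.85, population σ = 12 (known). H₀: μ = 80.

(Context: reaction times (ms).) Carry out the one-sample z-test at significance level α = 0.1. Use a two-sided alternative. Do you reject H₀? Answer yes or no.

reject H₀: yes

SE = σ/√n = 12/√27 = 2.3094
z = (x̄−μ₀)/SE = (74.85−80)/2.3094 = -2.2300
p-value (two-sided) = 0.02575
At α=0.1: p < α → reject H₀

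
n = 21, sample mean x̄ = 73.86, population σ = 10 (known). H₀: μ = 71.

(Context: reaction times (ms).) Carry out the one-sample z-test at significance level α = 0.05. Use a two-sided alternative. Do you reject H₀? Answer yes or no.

reject H₀: no

SE = σ/√n = 10/√21 = 2.1822
z = (x̄−μ₀)/SE = (73.86−71)/2.1822 = 1.3106
p-value (two-sided) = 0.18999
At α=0.05: p ≥ α → fail to reject H₀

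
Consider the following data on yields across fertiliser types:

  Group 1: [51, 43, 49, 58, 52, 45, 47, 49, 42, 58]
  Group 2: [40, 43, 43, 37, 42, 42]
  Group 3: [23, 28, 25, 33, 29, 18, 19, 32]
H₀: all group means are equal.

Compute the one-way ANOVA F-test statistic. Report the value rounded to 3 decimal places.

Group means [49.40, 41.17, 25.88], grand mean 39.500
SSB = Σnᵢ(x̄ᵢ−x̄)² = 2481.892; SSW = ΣΣ(x−x̄ᵢ)² = 526.108
MSB = 2481.892/2 = 1240.9458; MSW = 526.108/21 = 25.0528
F = MSB/MSW = 49.5333
df = (2, 21)

test statistic = 49.533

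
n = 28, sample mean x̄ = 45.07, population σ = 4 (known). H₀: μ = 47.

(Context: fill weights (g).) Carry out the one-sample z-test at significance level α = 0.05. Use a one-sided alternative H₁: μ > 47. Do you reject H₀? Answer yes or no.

reject H₀: no

SE = σ/√n = 4/√28 = 0.7559
z = (x̄−μ₀)/SE = (45.07−47)/0.7559 = -2.5532
p-value (one-sided, H₁ greater) = 0.99466
At α=0.05: p ≥ α → fail to reject H₀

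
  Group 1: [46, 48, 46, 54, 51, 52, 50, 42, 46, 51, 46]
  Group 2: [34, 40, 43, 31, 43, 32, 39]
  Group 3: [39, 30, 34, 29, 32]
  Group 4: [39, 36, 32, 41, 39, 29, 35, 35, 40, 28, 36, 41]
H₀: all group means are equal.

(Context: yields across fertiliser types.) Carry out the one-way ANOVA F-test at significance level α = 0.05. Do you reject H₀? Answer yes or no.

reject H₀: yes

Group means [48.36, 37.43, 32.80, 35.92], grand mean 39.686
SSB = Σnᵢ(x̄ᵢ−x̄)² = 1271.566; SSW = ΣΣ(x−x̄ᵢ)² = 555.976
MSB = 1271.566/3 = 423.8555; MSW = 555.976/31 = 17.9347
F = MSB/MSW = 23.6332
df = (3, 31)
p-value (upper-tail) = 0.00000
At α=0.05: p < α → reject H₀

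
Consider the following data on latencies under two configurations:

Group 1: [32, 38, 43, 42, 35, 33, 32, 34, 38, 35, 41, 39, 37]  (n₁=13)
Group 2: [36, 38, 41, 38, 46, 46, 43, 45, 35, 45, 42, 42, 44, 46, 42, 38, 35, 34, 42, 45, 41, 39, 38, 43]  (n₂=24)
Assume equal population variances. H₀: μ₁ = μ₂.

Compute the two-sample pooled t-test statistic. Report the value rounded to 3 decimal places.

test statistic = -3.205

x̄₁=36.846, s₁=3.716, n₁=13
x̄₂=41.000, s₂=3.788, n₂=24
s_p² = [12·3.716² + 23·3.788²]/35 = 14.1626
SE = √(s_p²·(1/13+1/24)) = 1.2960
t = (36.846−41.000)/1.2960 = -3.2052
df = 35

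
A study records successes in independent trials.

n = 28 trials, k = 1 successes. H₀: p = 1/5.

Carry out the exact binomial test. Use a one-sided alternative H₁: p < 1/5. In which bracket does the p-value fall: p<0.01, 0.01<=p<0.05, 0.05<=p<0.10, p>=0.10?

p-value bracket: 0.01<=p<0.05

Exact binomial: n=28, k=1, p₀=1/5=0.2000
P(X≤1) from Σ C(n,i)·p₀^i·(1−p₀)^(n−i)
p-value (one-sided, H₁ less) = 0.01547
→ bracket: 0.01<=p<0.05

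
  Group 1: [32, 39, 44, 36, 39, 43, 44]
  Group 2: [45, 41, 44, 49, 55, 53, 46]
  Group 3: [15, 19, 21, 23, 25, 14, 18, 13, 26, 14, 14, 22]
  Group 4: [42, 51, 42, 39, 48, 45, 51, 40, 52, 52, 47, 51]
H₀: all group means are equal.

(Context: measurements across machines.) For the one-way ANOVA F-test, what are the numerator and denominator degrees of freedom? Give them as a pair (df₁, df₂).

degrees of freedom = [3, 34]

k = 4 groups, N = 38 total
df = (k−1, N−k) = (4−1, 38−4) = (3, 34)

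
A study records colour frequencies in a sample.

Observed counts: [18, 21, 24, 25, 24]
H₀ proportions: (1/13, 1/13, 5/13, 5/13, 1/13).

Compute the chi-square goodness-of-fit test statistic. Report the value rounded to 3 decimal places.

test statistic = 71.532

n = 112; E_i = n·p_i = [8.62, 8.62, 43.08, 43.08, 8.62]
χ² = (18−8.62)²/8.62 + (21−8.62)²/8.62 + (24−43.08)²/43.08 + (25−43.08)²/43.08 + (24−8.62)²/8.62 = 71.5321
df = 4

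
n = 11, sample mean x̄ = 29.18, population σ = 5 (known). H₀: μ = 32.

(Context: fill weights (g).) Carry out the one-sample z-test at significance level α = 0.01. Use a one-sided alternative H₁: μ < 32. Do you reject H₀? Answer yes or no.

reject H₀: no

SE = σ/√n = 5/√11 = 1.5076
z = (x̄−μ₀)/SE = (29.18−32)/1.5076 = -1.8706
p-value (one-sided, H₁ less) = 0.03070
At α=0.01: p ≥ α → fail to reject H₀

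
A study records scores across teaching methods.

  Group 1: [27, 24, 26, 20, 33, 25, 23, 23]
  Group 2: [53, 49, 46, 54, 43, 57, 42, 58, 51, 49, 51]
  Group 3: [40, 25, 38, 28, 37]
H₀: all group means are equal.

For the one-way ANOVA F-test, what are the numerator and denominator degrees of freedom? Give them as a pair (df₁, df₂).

k = 3 groups, N = 24 total
df = (k−1, N−k) = (3−1, 24−3) = (2, 21)

degrees of freedom = [2, 21]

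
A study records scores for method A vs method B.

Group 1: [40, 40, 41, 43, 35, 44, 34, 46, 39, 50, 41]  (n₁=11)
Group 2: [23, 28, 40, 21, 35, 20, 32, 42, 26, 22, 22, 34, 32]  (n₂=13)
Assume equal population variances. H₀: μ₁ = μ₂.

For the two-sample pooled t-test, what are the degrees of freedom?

df = n₁ + n₂ − 2 = 11 + 13 − 2 = 22

degrees of freedom = 22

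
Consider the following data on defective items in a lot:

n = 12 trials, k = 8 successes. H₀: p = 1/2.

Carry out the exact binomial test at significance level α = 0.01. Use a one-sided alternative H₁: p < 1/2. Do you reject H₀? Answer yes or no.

Exact binomial: n=12, k=8, p₀=1/2=0.5000
P(X≤8) from Σ C(n,i)·p₀^i·(1−p₀)^(n−i)
p-value (one-sided, H₁ less) = 0.92700
At α=0.01: p ≥ α → fail to reject H₀

reject H₀: no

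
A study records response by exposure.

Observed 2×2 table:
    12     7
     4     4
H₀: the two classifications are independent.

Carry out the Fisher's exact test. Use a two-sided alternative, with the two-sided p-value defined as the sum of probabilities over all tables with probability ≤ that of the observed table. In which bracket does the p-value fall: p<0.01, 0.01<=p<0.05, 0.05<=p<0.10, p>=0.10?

Margins: r₁=19, r₂=8, c₁=16, c₂=11, n=27
p_obs = C(19,12)·C(8,4)/C(27,16); sum pmf over tables with pmf ≤ p_obs
p-value (two-sided) = 0.67536
→ bracket: p>=0.10

p-value bracket: p>=0.10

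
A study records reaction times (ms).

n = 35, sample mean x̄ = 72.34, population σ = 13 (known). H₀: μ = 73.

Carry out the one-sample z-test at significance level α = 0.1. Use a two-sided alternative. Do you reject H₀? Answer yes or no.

reject H₀: no

SE = σ/√n = 13/√35 = 2.1974
z = (x̄−μ₀)/SE = (72.34−73)/2.1974 = -0.3004
p-value (two-sided) = 0.76391
At α=0.1: p ≥ α → fail to reject H₀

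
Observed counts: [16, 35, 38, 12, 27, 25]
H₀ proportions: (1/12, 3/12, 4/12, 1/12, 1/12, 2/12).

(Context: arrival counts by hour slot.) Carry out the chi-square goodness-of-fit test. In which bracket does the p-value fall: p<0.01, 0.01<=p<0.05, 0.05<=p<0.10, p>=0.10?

p-value bracket: p<0.01

n = 153; E_i = n·p_i = [12.75, 38.25, 51.00, 12.75, 12.75, 25.50]
χ² = (16−12.75)²/12.75 + (35−38.25)²/38.25 + (38−51.00)²/51.00 + (12−12.75)²/12.75 + (27−12.75)²/12.75 + (25−25.50)²/25.50 = 20.3987
df = 5
p-value (upper-tail) = 0.00105
→ bracket: p<0.01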